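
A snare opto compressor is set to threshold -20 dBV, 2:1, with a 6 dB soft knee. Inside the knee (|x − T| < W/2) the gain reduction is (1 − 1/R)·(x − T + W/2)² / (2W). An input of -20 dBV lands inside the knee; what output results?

x − T + W/2 = -20 − (-20) + 3 = 3.
GR = (1 − 1/2) × 3² / 12 = 0.5 × 9 / 12 = 0.375 dB.
Output = -20 − 0.375 = -20.375 dBV.

-20.375 dBV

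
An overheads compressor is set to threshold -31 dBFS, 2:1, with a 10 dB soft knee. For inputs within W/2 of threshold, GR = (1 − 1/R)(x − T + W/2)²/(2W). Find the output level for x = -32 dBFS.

-32.4 dBFS

x − T + W/2 = -32 − (-31) + 5 = 4.
GR = (1 − 1/2) × 4² / 20 = 0.5 × 16 / 20 = 0.4 dB.
Output = -32 − 0.4 = -32.4 dBFS.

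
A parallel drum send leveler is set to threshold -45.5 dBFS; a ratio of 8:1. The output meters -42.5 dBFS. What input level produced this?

-21.5 dBFS

That's 3 dB above the -45.5 dBFS threshold.
Input overshoot = R × output overshoot = 24 dB → input = -45.5 + 24 = -21.5 dBFS.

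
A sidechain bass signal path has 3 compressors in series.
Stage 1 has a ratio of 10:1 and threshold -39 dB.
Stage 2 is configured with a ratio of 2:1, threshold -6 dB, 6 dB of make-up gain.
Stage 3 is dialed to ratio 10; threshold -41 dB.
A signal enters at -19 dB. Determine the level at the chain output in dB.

-40 dB

Stage 1: 20 dB above -39 dB, reduced 10:1 to 2 dB above → -37 dB.
Stage 2: below threshold (-37 ≤ -6); passes unchanged; make-up brings it to -31 dB.
Stage 3: -31 dB is 10 dB over -41 dB; at 10:1 that becomes 1 dB over, giving -40 dB.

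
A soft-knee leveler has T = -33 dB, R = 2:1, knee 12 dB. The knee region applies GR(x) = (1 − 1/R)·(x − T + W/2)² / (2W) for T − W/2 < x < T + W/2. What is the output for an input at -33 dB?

x − T + W/2 = -33 − (-33) + 6 = 6.
GR = (1 − 1/2) × 6² / 24 = 0.5 × 36 / 24 = 0.75 dB.
Output = -33 − 0.75 = -33.75 dB.

-33.75 dB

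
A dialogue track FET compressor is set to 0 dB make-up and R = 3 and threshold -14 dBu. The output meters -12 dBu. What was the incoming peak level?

The compressed level sits -12 − (-14) = 2 dB over threshold.
Input overshoot = R × output overshoot = 6 dB → input = -14 + 6 = -8 dBu.

-8 dBu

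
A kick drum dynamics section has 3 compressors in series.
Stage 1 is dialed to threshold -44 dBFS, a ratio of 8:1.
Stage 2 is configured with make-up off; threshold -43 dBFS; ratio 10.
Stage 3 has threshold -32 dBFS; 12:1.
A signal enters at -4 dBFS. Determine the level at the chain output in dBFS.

Stage 1: 40 dB above -44 dBFS, reduced 8:1 to 5 dB above → -39 dBFS.
Stage 2: -39 dBFS is 4 dB over -43 dBFS; at 10:1 that becomes 0.4 dB over, giving -42.6 dBFS.
Stage 3: below threshold (-42.6 ≤ -32); passes unchanged; output -42.6 dBFS.

-42.6 dBFS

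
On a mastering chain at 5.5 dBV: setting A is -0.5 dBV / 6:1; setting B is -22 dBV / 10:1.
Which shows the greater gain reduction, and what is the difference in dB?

A: GR = 6 − 6/6 = 5 dB.
B: GR = 27.5 − 27.5/10 = 24.75 dB.
B applies 19.75 dB more gain reduction.

B, by 19.75 dB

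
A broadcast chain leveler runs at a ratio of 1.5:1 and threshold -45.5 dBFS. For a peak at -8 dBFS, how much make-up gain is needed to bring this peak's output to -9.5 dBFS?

11 dB

Overshoot 37.5 dB → 37.5/1.5 = 25 dB after compression, so the compressed level is -45.5 + 25 = -20.5 dBFS.
Make-up = target − compressed = -9.5 − (-20.5) = 11 dB.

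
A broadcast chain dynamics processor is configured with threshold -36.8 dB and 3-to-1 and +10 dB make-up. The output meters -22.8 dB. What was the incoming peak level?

Remove make-up: -22.8 − 10 = -32.8 dB.
Post-compression overshoot = -32.8 − (-36.8) = 4 dB.
Undo the ratio: input overshoot = 4 × 3 = 12 dB, giving input = -24.8 dB.

-24.8 dB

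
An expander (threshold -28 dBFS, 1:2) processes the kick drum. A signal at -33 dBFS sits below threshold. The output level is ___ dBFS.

Below threshold, a 1:2 expander applies gain = (2−1)×(T − x) of attenuation.
(2−1) × 5 = 5 dB, so output = -33 − 5 = -38 dBFS.

-38 dBFS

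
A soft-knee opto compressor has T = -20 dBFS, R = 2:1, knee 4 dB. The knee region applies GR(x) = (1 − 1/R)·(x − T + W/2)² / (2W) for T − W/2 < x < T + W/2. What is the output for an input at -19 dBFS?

x − T + W/2 = -19 − (-20) + 2 = 3.
GR = (1 − 1/2) × 3² / 8 = 0.5 × 9 / 8 = 0.5625 dB.
Output = -19 − 0.5625 = -19.5625 dBFS.

-19.5625 dBFS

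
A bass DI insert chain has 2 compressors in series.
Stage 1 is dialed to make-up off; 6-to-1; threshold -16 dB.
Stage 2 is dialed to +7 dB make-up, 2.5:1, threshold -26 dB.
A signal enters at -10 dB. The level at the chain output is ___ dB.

-14.6 dB

Stage 1: -10 dB is 6 dB over -16 dB; at 6:1 that becomes 1 dB over, giving -15 dB.
Stage 2: overshoot 11 dB → 11/2.5 = 4.4 dB → -21.6 dB; +7 dB make-up → -14.6 dB.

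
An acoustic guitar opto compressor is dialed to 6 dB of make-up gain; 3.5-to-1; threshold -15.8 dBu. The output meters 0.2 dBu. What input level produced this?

Before make-up, the level was 0.2 − 6 = -5.8 dBu.
That's 10 dB above the -15.8 dBu threshold.
Undo the ratio: input overshoot = 10 × 3.5 = 35 dB, giving input = 19.2 dBu.

19.2 dBu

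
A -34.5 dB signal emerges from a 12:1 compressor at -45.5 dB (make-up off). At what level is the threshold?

-46.5 dB

Gain reduction = -34.5 − (-45.5) = 11 dB; output overshoot = GR / (R − 1) = 11 / 11 = 1 dB.
Threshold = output − output overshoot = -45.5 − 1 = -46.5 dB.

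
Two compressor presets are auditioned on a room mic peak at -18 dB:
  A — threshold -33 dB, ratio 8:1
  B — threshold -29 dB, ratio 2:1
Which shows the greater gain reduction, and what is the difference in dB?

A, by 7.625 dB

A: GR = 15 − 15/8 = 13.125 dB.
B: GR = 11 − 11/2 = 5.5 dB.
Difference: 7.625 dB in favour of A.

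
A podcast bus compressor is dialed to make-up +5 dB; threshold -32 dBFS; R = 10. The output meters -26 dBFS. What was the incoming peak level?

Stripping the +5 dB make-up gives -31 dBFS at the gain stage.
The compressed level sits -31 − (-32) = 1 dB over threshold.
Before 10:1 compression the overshoot was 1 × 10 = 10 dB, so input = -32 + 10 = -22 dBFS.

-22 dBFS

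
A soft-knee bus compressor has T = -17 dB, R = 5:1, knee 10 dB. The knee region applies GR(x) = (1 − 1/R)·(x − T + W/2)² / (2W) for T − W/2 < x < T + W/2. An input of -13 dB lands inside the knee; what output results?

-16.24 dB

x − T + W/2 = -13 − (-17) + 5 = 9.
GR = (1 − 1/5) × 9² / 20 = 0.8 × 81 / 20 = 3.24 dB.
Output = -13 − 3.24 = -16.24 dB.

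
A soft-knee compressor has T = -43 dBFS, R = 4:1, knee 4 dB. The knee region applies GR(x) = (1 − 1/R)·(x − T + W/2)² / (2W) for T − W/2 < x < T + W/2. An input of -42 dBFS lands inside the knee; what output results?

-42.84375 dBFS

x − T + W/2 = -42 − (-43) + 2 = 3.
GR = (1 − 1/4) × 3² / 8 = 0.75 × 9 / 8 = 0.84375 dB.
Output = -42 − 0.84375 = -42.84375 dBFS.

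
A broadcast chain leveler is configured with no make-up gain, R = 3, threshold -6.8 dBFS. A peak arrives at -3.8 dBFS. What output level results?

-3.8 dBFS sits 3 dB over threshold.
At 3:1 the overshoot is divided by 3, leaving 1 dB above threshold.
Output = -6.8 + 1 = -5.8 dBFS.

-5.8 dBFS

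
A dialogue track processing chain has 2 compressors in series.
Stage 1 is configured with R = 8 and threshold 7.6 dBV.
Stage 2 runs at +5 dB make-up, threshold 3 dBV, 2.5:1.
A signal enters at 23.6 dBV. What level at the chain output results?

10.64 dBV

Stage 1: 16 dB above 7.6 dBV, reduced 8:1 to 2 dB above → 9.6 dBV.
Stage 2: overshoot 6.6 dB → 6.6/2.5 = 2.64 dB → 5.64 dBV; +5 dB make-up → 10.64 dBV.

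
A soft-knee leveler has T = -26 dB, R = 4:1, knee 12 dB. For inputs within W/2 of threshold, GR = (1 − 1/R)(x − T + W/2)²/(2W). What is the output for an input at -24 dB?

x − T + W/2 = -24 − (-26) + 6 = 8.
GR = (1 − 1/4) × 8² / 24 = 0.75 × 64 / 24 = 2 dB.
Output = -24 − 2 = -26 dB.

-26 dB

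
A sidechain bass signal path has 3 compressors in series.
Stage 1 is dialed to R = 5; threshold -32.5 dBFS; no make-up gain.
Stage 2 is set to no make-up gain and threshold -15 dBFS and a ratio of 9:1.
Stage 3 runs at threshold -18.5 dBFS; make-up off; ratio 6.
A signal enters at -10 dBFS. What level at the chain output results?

-28 dBFS

Stage 1: -10 dBFS is 22.5 dB over -32.5 dBFS; at 5:1 that becomes 4.5 dB over, giving -28 dBFS.
Stage 2: below threshold (-28 ≤ -15); passes unchanged; output -28 dBFS.
Stage 3: -28 dBFS is at or below the -18.5 dBFS threshold — no compression; output -28 dBFS.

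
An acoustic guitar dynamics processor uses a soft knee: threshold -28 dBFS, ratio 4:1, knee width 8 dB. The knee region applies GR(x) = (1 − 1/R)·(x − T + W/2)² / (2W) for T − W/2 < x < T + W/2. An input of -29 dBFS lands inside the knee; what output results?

x − T + W/2 = -29 − (-28) + 4 = 3.
GR = (1 − 1/4) × 3² / 16 = 0.75 × 9 / 16 = 0.421875 dB.
Output = -29 − 0.421875 = -29.421875 dBFS.

-29.421875 dBFS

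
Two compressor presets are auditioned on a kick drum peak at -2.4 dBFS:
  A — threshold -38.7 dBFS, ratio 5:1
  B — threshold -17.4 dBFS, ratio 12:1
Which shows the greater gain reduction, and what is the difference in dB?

A, by 15.29 dB

A: overshoot 36.3 dB → output overshoot 7.26 dB → GR 29.04 dB.
B: overshoot 15 dB → output overshoot 1.25 dB → GR 13.75 dB.
Difference: 15.29 dB in favour of A.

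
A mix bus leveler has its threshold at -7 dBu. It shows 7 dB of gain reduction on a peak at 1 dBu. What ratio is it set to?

8:1

Input overshoot = 1 − (-7) = 8 dB.
Output overshoot = 8 − 7 = 1 dB.
Ratio = input overshoot / output overshoot = 8 / 1 = 8.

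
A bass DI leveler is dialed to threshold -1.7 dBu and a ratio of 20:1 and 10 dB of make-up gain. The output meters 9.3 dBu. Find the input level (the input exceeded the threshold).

18.3 dBu

Remove make-up: 9.3 − 10 = -0.7 dBu.
Post-compression overshoot = -0.7 − (-1.7) = 1 dB.
Input overshoot = R × output overshoot = 20 dB → input = -1.7 + 20 = 18.3 dBu.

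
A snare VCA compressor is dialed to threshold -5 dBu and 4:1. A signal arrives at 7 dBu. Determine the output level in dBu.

-2 dBu

7 dBu sits 12 dB over threshold.
The 12 dB excess becomes 3 dB after 4:1 reduction.
That puts the output at -2 dBu.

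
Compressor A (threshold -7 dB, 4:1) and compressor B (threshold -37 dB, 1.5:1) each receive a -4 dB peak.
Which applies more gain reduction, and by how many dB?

A: GR = 3 − 3/4 = 2.25 dB.
B: GR = 33 − 33/1.5 = 11 dB.
Difference: 8.75 dB in favour of B.

B, by 8.75 dB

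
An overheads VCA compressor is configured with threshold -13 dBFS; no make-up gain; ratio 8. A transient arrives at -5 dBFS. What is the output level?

-5 dBFS sits 8 dB over threshold.
8:1 compression reduces that to 8/8 = 1 dB over.
That puts the output at -12 dBFS.

-12 dBFS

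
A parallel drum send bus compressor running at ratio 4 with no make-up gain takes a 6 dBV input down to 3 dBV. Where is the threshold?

2 dBV

Let T be the threshold. Output overshoot = (input overshoot)/R, so 3 − T = (6 − T)/4.
4·(3 − T) = 6 − T → 3·T = 12 − 6 = 6.
T = 6/3 = 2 dBV.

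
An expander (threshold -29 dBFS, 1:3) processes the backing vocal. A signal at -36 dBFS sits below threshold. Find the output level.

-50 dBFS

The input is 7 dB below the -29 dBFS threshold.
A 1:3 expander multiplies undershoot by 3: 7 × 3 = 21 dB below threshold.
Output = -29 − 21 = -50 dBFS.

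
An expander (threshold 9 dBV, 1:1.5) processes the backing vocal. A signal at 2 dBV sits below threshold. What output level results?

The input is 7 dB below the 9 dBV threshold.
A 1:1.5 expander multiplies undershoot by 1.5: 7 × 1.5 = 10.5 dB below threshold.
Output = 9 − 10.5 = -1.5 dBV.

-1.5 dBV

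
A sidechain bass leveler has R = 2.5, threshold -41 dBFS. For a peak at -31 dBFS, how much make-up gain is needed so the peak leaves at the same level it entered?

6 dB

Without make-up, output = threshold + overshoot/2.5 = -41 + 4 = -37 dBFS.
Gap to target: 6 dB.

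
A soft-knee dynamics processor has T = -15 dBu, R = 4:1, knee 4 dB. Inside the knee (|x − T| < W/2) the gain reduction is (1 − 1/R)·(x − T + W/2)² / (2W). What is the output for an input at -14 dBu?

-14.84375 dBu

x − T + W/2 = -14 − (-15) + 2 = 3.
GR = (1 − 1/4) × 3² / 8 = 0.75 × 9 / 8 = 0.84375 dB.
Output = -14 − 0.84375 = -14.84375 dBu.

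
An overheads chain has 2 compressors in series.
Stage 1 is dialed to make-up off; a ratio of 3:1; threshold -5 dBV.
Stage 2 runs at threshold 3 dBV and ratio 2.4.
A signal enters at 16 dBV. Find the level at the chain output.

2 dBV

Stage 1: overshoot 21 dB → 21/3 = 7 dB → 2 dBV.
Stage 2: 2 dBV ≤ 3 dBV, so stage 2 doesn't engage; output 2 dBV.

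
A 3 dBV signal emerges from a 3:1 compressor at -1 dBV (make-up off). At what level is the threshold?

Input is 6 dB above T (since output overshoot × R = input overshoot: (-1 − T)·3 = 3 − T gives T = -3 dBV).
Check: -3 + (3 − (-3))/3 = -3 + 2 = -1 dBV. ✓

-3 dBV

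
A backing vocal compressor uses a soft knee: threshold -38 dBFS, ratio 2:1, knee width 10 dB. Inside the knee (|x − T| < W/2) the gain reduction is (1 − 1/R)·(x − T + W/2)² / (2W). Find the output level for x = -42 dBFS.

-42.025 dBFS

x − T + W/2 = -42 − (-38) + 5 = 1.
GR = (1 − 1/2) × 1² / 20 = 0.5 × 1 / 20 = 0.025 dB.
Output = -42 − 0.025 = -42.025 dBFS.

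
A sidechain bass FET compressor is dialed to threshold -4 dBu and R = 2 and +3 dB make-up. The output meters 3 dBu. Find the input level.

4 dBu

Remove make-up: 3 − 3 = 0 dBu.
The compressed level sits 0 − (-4) = 4 dB over threshold.
Before 2:1 compression the overshoot was 4 × 2 = 8 dB, so input = -4 + 8 = 4 dBu.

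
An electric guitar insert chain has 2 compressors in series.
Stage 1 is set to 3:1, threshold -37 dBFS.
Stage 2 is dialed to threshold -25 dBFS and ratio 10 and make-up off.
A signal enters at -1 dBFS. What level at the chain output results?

Stage 1: overshoot 36 dB → 36/3 = 12 dB → -25 dBFS.
Stage 2: below threshold (-25 ≤ -25); passes unchanged; output -25 dBFS.

-25 dBFS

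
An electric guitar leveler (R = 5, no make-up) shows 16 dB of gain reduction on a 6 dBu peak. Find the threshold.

Input is 20 dB above T (since output overshoot × R = input overshoot: (-10 − T)·5 = 6 − T gives T = -14 dBu).
Check: -14 + (6 − (-14))/5 = -14 + 4 = -10 dBu. ✓

-14 dBu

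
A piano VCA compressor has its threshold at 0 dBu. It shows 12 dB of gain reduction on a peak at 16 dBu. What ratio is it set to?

Input overshoot = 16 − 0 = 16 dB.
Output overshoot = 16 − 12 = 4 dB.
Ratio = input overshoot / output overshoot = 16 / 4 = 4.

4:1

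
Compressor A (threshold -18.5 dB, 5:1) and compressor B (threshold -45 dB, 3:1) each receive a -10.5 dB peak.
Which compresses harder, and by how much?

A: 8 dB over, compressed to 1.6 dB over, so 6.4 dB of GR.
B: 34.5 dB over, compressed to 11.5 dB over, so 23 dB of GR.
B reduces 16.6 dB more.

B, by 16.6 dB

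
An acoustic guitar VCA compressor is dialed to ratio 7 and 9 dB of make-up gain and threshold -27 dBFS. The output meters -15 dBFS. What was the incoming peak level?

Before make-up, the level was -15 − 9 = -24 dBFS.
Post-compression overshoot = -24 − (-27) = 3 dB.
Undo the ratio: input overshoot = 3 × 7 = 21 dB, giving input = -6 dBFS.

-6 dBFS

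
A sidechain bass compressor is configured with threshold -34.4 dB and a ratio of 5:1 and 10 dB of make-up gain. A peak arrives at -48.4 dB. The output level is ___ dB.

-48.4 dB is 14 dB below the -34.4 dB threshold, so no gain reduction is applied.
Make-up gain adds 10 dB: -48.4 + 10 = -38.4 dB.

-38.4 dB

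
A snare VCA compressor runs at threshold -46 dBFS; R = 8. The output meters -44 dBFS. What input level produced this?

Post-compression overshoot = -44 − (-46) = 2 dB.
Input overshoot = R × output overshoot = 16 dB → input = -46 + 16 = -30 dBFS.

-30 dBFS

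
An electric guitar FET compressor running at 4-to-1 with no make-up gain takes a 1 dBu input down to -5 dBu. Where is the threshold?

Let T be the threshold. Output overshoot = (input overshoot)/R, so -5 − T = (1 − T)/4.
4·(-5 − T) = 1 − T → 3·T = -20 − 1 = -21.
T = -21/3 = -7 dBu.

-7 dBu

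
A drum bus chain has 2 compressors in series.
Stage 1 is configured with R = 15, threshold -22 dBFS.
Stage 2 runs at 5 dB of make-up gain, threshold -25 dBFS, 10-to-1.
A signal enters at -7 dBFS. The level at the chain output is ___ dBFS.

-19.6 dBFS

Stage 1: -7 dBFS is 15 dB over -22 dBFS; at 15:1 that becomes 1 dB over, giving -21 dBFS.
Stage 2: overshoot 4 dB → 4/10 = 0.4 dB → -24.6 dBFS; +5 dB make-up → -19.6 dBFS.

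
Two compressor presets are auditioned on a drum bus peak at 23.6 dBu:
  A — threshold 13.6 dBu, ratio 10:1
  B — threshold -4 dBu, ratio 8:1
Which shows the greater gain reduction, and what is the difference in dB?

B, by 15.15 dB

A: GR = 10 − 10/10 = 9 dB.
B: GR = 27.6 − 27.6/8 = 24.15 dB.
B applies 15.15 dB more gain reduction.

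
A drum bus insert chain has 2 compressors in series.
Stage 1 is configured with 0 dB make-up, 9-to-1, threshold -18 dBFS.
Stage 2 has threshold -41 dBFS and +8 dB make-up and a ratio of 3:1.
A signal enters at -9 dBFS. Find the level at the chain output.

Stage 1: overshoot 9 dB → 9/9 = 1 dB → -17 dBFS.
Stage 2: -17 dBFS is 24 dB over -41 dBFS; at 3:1 that becomes 8 dB over, giving -33 dBFS; +8 dB make-up → -25 dBFS.

-25 dBFS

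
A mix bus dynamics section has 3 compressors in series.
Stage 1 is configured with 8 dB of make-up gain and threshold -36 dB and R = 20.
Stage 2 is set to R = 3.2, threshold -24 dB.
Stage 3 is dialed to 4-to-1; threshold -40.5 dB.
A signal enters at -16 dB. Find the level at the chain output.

Stage 1: -16 dB is 20 dB over -36 dB; at 20:1 that becomes 1 dB over, giving -35 dB; +8 dB make-up → -27 dB.
Stage 2: -27 dB is at or below the -24 dB threshold — no compression; output -27 dB.
Stage 3: overshoot 13.5 dB → 13.5/4 = 3.375 dB → -37.125 dB.

-37.125 dB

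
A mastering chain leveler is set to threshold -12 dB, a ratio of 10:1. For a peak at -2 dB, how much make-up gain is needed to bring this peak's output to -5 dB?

6 dB

Overshoot 10 dB → 10/10 = 1 dB after compression, so the compressed level is -12 + 1 = -11 dB.
Make-up = target − compressed = -5 − (-11) = 6 dB.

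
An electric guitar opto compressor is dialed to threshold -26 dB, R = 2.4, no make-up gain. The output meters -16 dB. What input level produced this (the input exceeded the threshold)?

That's 10 dB above the -26 dB threshold.
Undo the ratio: input overshoot = 10 × 2.4 = 24 dB, giving input = -2 dB.

-2 dB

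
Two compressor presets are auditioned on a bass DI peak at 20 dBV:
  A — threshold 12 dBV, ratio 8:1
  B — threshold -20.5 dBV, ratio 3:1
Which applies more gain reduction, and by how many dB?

A: GR = 8 − 8/8 = 7 dB.
B: GR = 40.5 − 40.5/3 = 27 dB.
Difference: 20 dB in favour of B.

B, by 20 dB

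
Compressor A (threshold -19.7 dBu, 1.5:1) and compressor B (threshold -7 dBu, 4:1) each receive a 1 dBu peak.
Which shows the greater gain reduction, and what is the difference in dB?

A: overshoot 20.7 dB → output overshoot 13.8 dB → GR 6.9 dB.
B: overshoot 8 dB → output overshoot 2 dB → GR 6 dB.
A reduces 0.9 dB more.

A, by 0.9 dB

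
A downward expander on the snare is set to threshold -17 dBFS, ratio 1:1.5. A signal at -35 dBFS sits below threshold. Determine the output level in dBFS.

-44 dBFS

Below threshold, a 1:1.5 expander applies gain = (1.5−1)×(T − x) of attenuation.
(1.5−1) × 18 = 9 dB, so output = -35 − 9 = -44 dBFS.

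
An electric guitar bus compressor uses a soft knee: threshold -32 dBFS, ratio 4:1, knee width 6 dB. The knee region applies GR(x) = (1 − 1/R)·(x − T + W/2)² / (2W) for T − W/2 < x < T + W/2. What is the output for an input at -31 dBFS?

x − T + W/2 = -31 − (-32) + 3 = 4.
GR = (1 − 1/4) × 4² / 12 = 0.75 × 16 / 12 = 1 dB.
Output = -31 − 1 = -32 dBFS.

-32 dBFS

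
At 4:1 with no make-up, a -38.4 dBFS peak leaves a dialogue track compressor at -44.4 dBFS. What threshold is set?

-46.4 dBFS

Gain reduction = -38.4 − (-44.4) = 6 dB; output overshoot = GR / (R − 1) = 6 / 3 = 2 dB.
Threshold = output − output overshoot = -44.4 − 2 = -46.4 dBFS.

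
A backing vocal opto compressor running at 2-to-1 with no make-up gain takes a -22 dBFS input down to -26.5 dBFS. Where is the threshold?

Input is 9 dB above T (since output overshoot × R = input overshoot: (-26.5 − T)·2 = -22 − T gives T = -31 dBFS).
Check: -31 + (-22 − (-31))/2 = -31 + 4.5 = -26.5 dBFS. ✓

-31 dBFS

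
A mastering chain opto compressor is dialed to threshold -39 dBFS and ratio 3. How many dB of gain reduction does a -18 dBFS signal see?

-18 dBFS exceeds the threshold by 21 dB.
At 3:1, output sits 21/3 = 7 dB above threshold.
GR = overshoot in − overshoot out = 21 − 7 = 14 dB.

14 dB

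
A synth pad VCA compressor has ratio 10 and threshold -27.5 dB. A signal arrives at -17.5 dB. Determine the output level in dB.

-26.5 dB

-17.5 dB sits 10 dB over threshold.
The 10 dB excess becomes 1 dB after 10:1 reduction.
That puts the output at -26.5 dB.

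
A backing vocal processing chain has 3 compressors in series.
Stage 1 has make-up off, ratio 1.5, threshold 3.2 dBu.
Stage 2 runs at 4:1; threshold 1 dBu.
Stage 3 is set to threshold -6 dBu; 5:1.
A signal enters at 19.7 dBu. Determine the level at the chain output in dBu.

Stage 1: 19.7 dBu is 16.5 dB over 3.2 dBu; at 1.5:1 that becomes 11 dB over, giving 14.2 dBu.
Stage 2: 14.2 dBu is 13.2 dB over 1 dBu; at 4:1 that becomes 3.3 dB over, giving 4.3 dBu.
Stage 3: overshoot 10.3 dB → 10.3/5 = 2.06 dB → -3.94 dBu.

-3.94 dBu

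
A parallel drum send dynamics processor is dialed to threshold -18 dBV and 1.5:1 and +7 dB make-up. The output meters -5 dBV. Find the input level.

Remove make-up: -5 − 7 = -12 dBV.
That's 6 dB above the -18 dBV threshold.
Undo the ratio: input overshoot = 6 × 1.5 = 9 dB, giving input = -9 dBV.

-9 dBV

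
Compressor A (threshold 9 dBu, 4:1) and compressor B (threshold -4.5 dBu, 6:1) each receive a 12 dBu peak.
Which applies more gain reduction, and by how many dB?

B, by 11.5 dB

A: GR = 3 − 3/4 = 2.25 dB.
B: GR = 16.5 − 16.5/6 = 13.75 dB.
B reduces 11.5 dB more.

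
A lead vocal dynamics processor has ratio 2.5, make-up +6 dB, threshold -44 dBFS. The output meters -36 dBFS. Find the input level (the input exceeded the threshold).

-39 dBFS

Before make-up, the level was -36 − 6 = -42 dBFS.
Post-compression overshoot = -42 − (-44) = 2 dB.
Input overshoot = R × output overshoot = 5 dB → input = -44 + 5 = -39 dBFS.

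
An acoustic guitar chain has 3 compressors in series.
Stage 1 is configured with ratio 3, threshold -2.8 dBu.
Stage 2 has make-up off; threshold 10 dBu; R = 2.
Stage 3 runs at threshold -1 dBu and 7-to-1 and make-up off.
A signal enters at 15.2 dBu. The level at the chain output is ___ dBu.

Stage 1: overshoot 18 dB → 18/3 = 6 dB → 3.2 dBu.
Stage 2: 3.2 dBu is at or below the 10 dBu threshold — no compression; output 3.2 dBu.
Stage 3: overshoot 4.2 dB → 4.2/7 = 0.6 dB → -0.4 dBu.

-0.4 dBu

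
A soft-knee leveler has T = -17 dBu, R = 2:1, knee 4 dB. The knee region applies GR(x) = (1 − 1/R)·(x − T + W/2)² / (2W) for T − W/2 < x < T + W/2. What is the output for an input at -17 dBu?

x − T + W/2 = -17 − (-17) + 2 = 2.
GR = (1 − 1/2) × 2² / 8 = 0.5 × 4 / 8 = 0.25 dB.
Output = -17 − 0.25 = -17.25 dBu.

-17.25 dBu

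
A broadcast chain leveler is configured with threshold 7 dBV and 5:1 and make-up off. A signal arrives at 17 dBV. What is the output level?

9 dBV

Overshoot: 17 − 7 = 10 dB.
5:1 compression reduces that to 10/5 = 2 dB over.
So the level is 7 + 2 = 9 dBV.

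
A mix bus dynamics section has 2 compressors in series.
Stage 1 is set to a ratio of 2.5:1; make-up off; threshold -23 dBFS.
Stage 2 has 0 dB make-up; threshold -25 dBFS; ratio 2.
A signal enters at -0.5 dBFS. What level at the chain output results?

Stage 1: overshoot 22.5 dB → 22.5/2.5 = 9 dB → -14 dBFS.
Stage 2: overshoot 11 dB → 11/2 = 5.5 dB → -19.5 dBFS.

-19.5 dBFS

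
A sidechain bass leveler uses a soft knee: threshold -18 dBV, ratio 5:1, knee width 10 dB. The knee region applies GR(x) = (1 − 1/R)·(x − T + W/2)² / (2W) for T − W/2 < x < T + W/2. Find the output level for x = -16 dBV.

-17.96 dBV

x − T + W/2 = -16 − (-18) + 5 = 7.
GR = (1 − 1/5) × 7² / 20 = 0.8 × 49 / 20 = 1.96 dB.
Output = -16 − 1.96 = -17.96 dBV.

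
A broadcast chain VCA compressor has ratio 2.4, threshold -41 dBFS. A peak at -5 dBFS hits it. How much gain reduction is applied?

21 dB

-5 dBFS exceeds the threshold by 36 dB.
A 2.4:1 ratio leaves 15 dB of that excess.
Gain reduction = 36 − 15 = 21 dB.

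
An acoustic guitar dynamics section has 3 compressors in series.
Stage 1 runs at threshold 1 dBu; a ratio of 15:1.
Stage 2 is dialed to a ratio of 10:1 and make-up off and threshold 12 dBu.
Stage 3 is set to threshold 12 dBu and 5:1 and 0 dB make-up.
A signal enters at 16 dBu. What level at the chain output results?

2 dBu

Stage 1: overshoot 15 dB → 15/15 = 1 dB → 2 dBu.
Stage 2: below threshold (2 ≤ 12); passes unchanged; output 2 dBu.
Stage 3: below threshold (2 ≤ 12); passes unchanged; output 2 dBu.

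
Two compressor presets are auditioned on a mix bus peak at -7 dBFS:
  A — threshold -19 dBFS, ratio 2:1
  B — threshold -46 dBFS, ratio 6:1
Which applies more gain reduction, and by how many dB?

B, by 26.5 dB

A: 12 dB over, compressed to 6 dB over, so 6 dB of GR.
B: 39 dB over, compressed to 6.5 dB over, so 32.5 dB of GR.
B applies 26.5 dB more gain reduction.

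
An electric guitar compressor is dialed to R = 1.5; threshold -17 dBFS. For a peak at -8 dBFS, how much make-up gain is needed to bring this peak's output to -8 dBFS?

3 dB

Without make-up, output = threshold + overshoot/1.5 = -17 + 6 = -11 dBFS.
Gap to target: 3 dB.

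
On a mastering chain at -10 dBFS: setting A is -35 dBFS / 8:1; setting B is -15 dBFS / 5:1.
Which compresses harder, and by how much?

A: GR = 25 − 25/8 = 21.875 dB.
B: GR = 5 − 5/5 = 4 dB.
A applies 17.875 dB more gain reduction.

A, by 17.875 dB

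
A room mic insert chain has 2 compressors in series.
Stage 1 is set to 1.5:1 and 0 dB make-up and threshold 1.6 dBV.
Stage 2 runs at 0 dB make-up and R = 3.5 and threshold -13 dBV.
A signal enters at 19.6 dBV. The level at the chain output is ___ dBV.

Stage 1: 18 dB above 1.6 dBV, reduced 1.5:1 to 12 dB above → 13.6 dBV.
Stage 2: 13.6 dBV is 26.6 dB over -13 dBV; at 3.5:1 that becomes 7.6 dB over, giving -5.4 dBV.

-5.4 dBV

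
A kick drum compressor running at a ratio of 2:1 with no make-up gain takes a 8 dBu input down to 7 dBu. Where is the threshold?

6 dBu

Gain reduction = 8 − 7 = 1 dB; output overshoot = GR / (R − 1) = 1 / 1 = 1 dB.
Threshold = output − output overshoot = 7 − 1 = 6 dBu.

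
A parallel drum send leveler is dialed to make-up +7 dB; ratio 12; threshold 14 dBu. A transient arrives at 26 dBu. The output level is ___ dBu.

22 dBu

Overshoot: 26 − 14 = 12 dB.
At 12:1 the overshoot is divided by 12, leaving 1 dB above threshold.
So the level is 14 + 1 = 15 dBu; make-up adds 7 dB, giving 22 dBu.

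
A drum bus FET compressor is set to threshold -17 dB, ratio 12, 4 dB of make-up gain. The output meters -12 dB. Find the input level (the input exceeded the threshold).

-5 dB

Stripping the +4 dB make-up gives -16 dB at the gain stage.
That's 1 dB above the -17 dB threshold.
Input overshoot = R × output overshoot = 12 dB → input = -17 + 12 = -5 dB.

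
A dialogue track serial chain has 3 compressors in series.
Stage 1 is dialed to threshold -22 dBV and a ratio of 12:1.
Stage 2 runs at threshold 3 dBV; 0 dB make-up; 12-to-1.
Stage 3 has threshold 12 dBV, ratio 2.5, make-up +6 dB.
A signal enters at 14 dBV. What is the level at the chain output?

-13 dBV

Stage 1: overshoot 36 dB → 36/12 = 3 dB → -19 dBV.
Stage 2: below threshold (-19 ≤ 3); passes unchanged; output -19 dBV.
Stage 3: below threshold (-19 ≤ 12); passes unchanged; make-up brings it to -13 dBV.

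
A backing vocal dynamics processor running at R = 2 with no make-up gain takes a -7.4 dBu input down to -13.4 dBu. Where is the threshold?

Input is 12 dB above T (since output overshoot × R = input overshoot: (-13.4 − T)·2 = -7.4 − T gives T = -19.4 dBu).
Check: -19.4 + (-7.4 − (-19.4))/2 = -19.4 + 6 = -13.4 dBu. ✓

-19.4 dBu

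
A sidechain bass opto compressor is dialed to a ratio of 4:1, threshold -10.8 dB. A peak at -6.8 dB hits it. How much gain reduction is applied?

3 dB

-6.8 dB exceeds the threshold by 4 dB.
A 4:1 ratio leaves 1 dB of that excess.
So the signal is attenuated by 4 − 1 = 3 dB.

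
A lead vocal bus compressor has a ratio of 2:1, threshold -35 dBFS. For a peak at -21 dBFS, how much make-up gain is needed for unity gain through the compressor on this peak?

Overshoot 14 dB → 14/2 = 7 dB after compression, so the compressed level is -35 + 7 = -28 dBFS.
Make-up = target − compressed = -21 − (-28) = 7 dB.

7 dB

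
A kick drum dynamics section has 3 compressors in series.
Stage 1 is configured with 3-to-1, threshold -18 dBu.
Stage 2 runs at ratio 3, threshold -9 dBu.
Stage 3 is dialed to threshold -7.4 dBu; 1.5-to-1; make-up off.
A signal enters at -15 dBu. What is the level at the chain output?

-17 dBu

Stage 1: overshoot 3 dB → 3/3 = 1 dB → -17 dBu.
Stage 2: -17 dBu ≤ -9 dBu, so stage 2 doesn't engage; output -17 dBu.
Stage 3: -17 dBu ≤ -7.4 dBu, so stage 3 doesn't engage; output -17 dBu.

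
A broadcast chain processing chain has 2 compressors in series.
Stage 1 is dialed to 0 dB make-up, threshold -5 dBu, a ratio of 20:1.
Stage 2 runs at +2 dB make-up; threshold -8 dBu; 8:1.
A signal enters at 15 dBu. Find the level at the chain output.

-5.5 dBu

Stage 1: 15 dBu is 20 dB over -5 dBu; at 20:1 that becomes 1 dB over, giving -4 dBu.
Stage 2: -4 dBu is 4 dB over -8 dBu; at 8:1 that becomes 0.5 dB over, giving -7.5 dBu; +2 dB make-up → -5.5 dBu.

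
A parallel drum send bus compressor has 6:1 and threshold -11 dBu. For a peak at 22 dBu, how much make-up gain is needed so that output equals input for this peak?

The peak compresses to -11 + 33/6 = -5.5 dBu.
To reach 22 dBu requires 22 − (-5.5) = 27.5 dB of make-up.

27.5 dB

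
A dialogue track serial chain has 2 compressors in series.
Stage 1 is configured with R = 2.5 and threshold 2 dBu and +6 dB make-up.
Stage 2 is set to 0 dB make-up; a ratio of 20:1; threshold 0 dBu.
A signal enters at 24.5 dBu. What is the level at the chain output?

0.85 dBu

Stage 1: 22.5 dB above 2 dBu, reduced 2.5:1 to 9 dB above → 11 dBu; +6 dB make-up → 17 dBu.
Stage 2: 17 dBu is 17 dB over 0 dBu; at 20:1 that becomes 0.85 dB over, giving 0.85 dBu.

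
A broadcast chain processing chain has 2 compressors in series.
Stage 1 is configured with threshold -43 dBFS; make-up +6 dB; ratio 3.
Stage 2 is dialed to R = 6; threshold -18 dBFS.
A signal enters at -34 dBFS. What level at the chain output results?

-34 dBFS

Stage 1: overshoot 9 dB → 9/3 = 3 dB → -40 dBFS; +6 dB make-up → -34 dBFS.
Stage 2: -34 dBFS ≤ -18 dBFS, so stage 2 doesn't engage; output -34 dBFS.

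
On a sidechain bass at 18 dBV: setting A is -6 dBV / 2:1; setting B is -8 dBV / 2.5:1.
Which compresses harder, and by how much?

B, by 3.6 dB

A: overshoot 24 dB → output overshoot 12 dB → GR 12 dB.
B: overshoot 26 dB → output overshoot 10.4 dB → GR 15.6 dB.
B reduces 3.6 dB more.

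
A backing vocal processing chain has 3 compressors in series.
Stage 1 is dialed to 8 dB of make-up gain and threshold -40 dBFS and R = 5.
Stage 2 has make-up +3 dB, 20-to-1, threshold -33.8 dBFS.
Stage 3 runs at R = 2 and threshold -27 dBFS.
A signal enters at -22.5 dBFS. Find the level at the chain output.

-30.535 dBFS

Stage 1: -22.5 dBFS is 17.5 dB over -40 dBFS; at 5:1 that becomes 3.5 dB over, giving -36.5 dBFS; +8 dB make-up → -28.5 dBFS.
Stage 2: 5.3 dB above -33.8 dBFS, reduced 20:1 to 0.265 dB above → -33.535 dBFS; +3 dB make-up → -30.535 dBFS.
Stage 3: below threshold (-30.535 ≤ -27); passes unchanged; output -30.535 dBFS.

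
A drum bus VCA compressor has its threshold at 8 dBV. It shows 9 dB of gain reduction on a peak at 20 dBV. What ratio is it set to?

4:1

Input overshoot = 20 − 8 = 12 dB.
Output overshoot = 12 − 9 = 3 dB.
Ratio = input overshoot / output overshoot = 12 / 3 = 4.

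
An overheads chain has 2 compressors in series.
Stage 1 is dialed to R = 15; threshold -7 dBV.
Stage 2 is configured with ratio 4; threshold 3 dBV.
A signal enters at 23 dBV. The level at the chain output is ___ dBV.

Stage 1: overshoot 30 dB → 30/15 = 2 dB → -5 dBV.
Stage 2: below threshold (-5 ≤ 3); passes unchanged; output -5 dBV.

-5 dBV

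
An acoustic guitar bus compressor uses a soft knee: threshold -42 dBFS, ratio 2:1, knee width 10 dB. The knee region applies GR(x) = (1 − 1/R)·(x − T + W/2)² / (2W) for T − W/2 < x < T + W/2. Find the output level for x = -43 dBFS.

-43.4 dBFS

x − T + W/2 = -43 − (-42) + 5 = 4.
GR = (1 − 1/2) × 4² / 20 = 0.5 × 16 / 20 = 0.4 dB.
Output = -43 − 0.4 = -43.4 dBFS.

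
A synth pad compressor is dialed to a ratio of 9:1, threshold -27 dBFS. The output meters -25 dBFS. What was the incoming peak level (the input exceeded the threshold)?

-9 dBFS

That's 2 dB above the -27 dBFS threshold.
Input overshoot = R × output overshoot = 18 dB → input = -27 + 18 = -9 dBFS.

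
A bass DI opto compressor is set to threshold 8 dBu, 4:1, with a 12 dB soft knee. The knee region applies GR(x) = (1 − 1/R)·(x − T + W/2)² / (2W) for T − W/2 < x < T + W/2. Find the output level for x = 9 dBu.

x − T + W/2 = 9 − 8 + 6 = 7.
GR = (1 − 1/4) × 7² / 24 = 0.75 × 49 / 24 = 1.53125 dB.
Output = 9 − 1.53125 = 7.46875 dBu.

7.46875 dBu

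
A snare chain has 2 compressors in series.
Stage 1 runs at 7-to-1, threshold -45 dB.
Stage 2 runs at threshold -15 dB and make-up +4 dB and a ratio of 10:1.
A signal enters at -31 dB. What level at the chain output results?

-39 dB

Stage 1: 14 dB above -45 dB, reduced 7:1 to 2 dB above → -43 dB.
Stage 2: -43 dB ≤ -15 dB, so stage 2 doesn't engage; make-up brings it to -39 dB.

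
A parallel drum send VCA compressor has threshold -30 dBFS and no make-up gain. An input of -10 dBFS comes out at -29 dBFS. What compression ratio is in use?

Input overshoot = -10 − (-30) = 20 dB; output overshoot = -29 − (-30) = 1 dB.
Ratio = 20 / 1 = 20.

20:1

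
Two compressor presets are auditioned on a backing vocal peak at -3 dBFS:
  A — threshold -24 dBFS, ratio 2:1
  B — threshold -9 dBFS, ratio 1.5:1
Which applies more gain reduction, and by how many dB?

A, by 8.5 dB

A: 21 dB over, compressed to 10.5 dB over, so 10.5 dB of GR.
B: 6 dB over, compressed to 4 dB over, so 2 dB of GR.
Difference: 8.5 dB in favour of A.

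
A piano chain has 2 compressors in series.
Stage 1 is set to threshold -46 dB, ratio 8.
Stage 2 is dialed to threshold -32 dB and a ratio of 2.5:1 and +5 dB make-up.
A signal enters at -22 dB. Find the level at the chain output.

Stage 1: 24 dB above -46 dB, reduced 8:1 to 3 dB above → -43 dB.
Stage 2: below threshold (-43 ≤ -32); passes unchanged; make-up brings it to -38 dB.

-38 dB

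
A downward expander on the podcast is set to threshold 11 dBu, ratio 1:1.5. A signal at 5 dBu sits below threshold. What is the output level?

2 dBu

Undershoot = 11 − 5 = 6 dB.
At 1:1.5, that expands to 9 dB under threshold.
Output = 11 − 9 = 2 dBu.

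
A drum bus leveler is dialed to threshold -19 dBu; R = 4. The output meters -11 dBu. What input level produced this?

13 dBu

Post-compression overshoot = -11 − (-19) = 8 dB.
Undo the ratio: input overshoot = 8 × 4 = 32 dB, giving input = 13 dBu.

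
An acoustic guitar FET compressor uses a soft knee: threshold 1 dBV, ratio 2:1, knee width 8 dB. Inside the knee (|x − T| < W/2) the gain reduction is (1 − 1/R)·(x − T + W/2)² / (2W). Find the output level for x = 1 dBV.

0.5 dBV

x − T + W/2 = 1 − 1 + 4 = 4.
GR = (1 − 1/2) × 4² / 16 = 0.5 × 16 / 16 = 0.5 dB.
Output = 1 − 0.5 = 0.5 dBV.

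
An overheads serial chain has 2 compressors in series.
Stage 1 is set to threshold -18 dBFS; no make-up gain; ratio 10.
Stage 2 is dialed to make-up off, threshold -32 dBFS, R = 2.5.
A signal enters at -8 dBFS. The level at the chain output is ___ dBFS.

Stage 1: 10 dB above -18 dBFS, reduced 10:1 to 1 dB above → -17 dBFS.
Stage 2: overshoot 15 dB → 15/2.5 = 6 dB → -26 dBFS.

-26 dBFS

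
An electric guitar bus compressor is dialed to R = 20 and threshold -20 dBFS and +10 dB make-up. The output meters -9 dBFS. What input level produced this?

0 dBFS

Remove make-up: -9 − 10 = -19 dBFS.
The compressed level sits -19 − (-20) = 1 dB over threshold.
Before 20:1 compression the overshoot was 1 × 20 = 20 dB, so input = -20 + 20 = 0 dBFS.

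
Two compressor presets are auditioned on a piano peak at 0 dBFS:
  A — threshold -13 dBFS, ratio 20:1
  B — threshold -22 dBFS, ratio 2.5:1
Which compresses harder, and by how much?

A: GR = 13 − 13/20 = 12.35 dB.
B: GR = 22 − 22/2.5 = 13.2 dB.
B applies 0.85 dB more gain reduction.

B, by 0.85 dB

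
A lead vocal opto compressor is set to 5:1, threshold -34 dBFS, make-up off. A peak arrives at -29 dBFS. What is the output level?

The input is 5 dB above the -34 dBFS threshold.
5:1 compression reduces that to 5/5 = 1 dB over.
Output = -34 + 1 = -33 dBFS.

-33 dBFS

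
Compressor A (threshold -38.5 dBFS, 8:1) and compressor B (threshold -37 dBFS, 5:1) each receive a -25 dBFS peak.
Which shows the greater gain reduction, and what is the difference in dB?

A, by 2.2125 dB

A: overshoot 13.5 dB → output overshoot 1.6875 dB → GR 11.8125 dB.
B: overshoot 12 dB → output overshoot 2.4 dB → GR 9.6 dB.
A reduces 2.2125 dB more.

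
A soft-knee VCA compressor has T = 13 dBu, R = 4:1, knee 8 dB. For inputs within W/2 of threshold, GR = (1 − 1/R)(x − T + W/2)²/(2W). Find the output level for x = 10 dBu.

9.953125 dBu

x − T + W/2 = 10 − 13 + 4 = 1.
GR = (1 − 1/4) × 1² / 16 = 0.75 × 1 / 16 = 0.046875 dB.
Output = 10 − 0.046875 = 9.953125 dBu.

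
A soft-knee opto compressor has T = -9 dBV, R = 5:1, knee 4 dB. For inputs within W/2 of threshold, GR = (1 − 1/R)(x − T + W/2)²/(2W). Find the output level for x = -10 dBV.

-10.1 dBV

x − T + W/2 = -10 − (-9) + 2 = 1.
GR = (1 − 1/5) × 1² / 8 = 0.8 × 1 / 8 = 0.1 dB.
Output = -10 − 0.1 = -10.1 dBV.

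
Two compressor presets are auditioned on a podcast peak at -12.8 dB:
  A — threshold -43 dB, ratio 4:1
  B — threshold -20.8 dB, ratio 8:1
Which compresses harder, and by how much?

A: GR = 30.2 − 30.2/4 = 22.65 dB.
B: GR = 8 − 8/8 = 7 dB.
A reduces 15.65 dB more.

A, by 15.65 dB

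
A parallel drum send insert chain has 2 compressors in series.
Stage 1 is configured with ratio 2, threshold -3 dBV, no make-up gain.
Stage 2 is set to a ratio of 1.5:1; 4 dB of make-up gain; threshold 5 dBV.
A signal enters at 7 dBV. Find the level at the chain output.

Stage 1: 7 dBV is 10 dB over -3 dBV; at 2:1 that becomes 5 dB over, giving 2 dBV.
Stage 2: below threshold (2 ≤ 5); passes unchanged; make-up brings it to 6 dBV.

6 dBV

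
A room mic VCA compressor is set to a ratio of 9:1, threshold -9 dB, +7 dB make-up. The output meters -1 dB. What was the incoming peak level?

0 dB

Remove make-up: -1 − 7 = -8 dB.
That's 1 dB above the -9 dB threshold.
Input overshoot = R × output overshoot = 9 dB → input = -9 + 9 = 0 dB.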